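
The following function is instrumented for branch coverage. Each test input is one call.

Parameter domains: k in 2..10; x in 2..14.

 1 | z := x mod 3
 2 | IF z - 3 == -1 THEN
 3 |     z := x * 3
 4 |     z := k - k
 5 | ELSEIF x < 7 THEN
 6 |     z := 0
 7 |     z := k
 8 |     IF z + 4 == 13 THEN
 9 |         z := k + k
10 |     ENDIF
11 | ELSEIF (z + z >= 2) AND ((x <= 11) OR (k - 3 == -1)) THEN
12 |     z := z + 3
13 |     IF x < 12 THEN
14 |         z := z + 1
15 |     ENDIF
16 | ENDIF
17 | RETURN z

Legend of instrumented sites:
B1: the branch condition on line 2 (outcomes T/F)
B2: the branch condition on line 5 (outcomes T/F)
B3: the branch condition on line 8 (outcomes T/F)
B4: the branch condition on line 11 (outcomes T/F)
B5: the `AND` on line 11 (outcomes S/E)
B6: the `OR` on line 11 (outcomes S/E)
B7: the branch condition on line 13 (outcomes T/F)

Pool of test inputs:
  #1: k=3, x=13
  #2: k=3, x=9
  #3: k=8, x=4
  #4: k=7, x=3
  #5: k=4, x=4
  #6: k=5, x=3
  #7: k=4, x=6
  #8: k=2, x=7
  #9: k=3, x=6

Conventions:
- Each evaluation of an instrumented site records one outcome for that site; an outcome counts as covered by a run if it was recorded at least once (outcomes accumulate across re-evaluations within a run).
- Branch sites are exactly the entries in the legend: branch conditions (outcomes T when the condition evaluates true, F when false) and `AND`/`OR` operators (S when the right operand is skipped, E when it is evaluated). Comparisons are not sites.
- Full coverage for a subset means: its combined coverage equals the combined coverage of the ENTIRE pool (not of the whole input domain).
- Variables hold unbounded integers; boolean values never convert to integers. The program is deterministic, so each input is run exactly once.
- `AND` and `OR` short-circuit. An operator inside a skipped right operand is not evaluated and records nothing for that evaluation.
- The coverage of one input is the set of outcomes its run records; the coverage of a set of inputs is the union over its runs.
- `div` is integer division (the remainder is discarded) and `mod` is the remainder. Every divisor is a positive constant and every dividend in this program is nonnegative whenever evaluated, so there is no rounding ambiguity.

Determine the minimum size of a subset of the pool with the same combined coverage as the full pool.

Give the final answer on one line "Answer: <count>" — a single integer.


input #1, k=3, x=13: outcomes B1=F, B2=F, B4=F, B5=E, B6=E
input #2, k=3, x=9: outcomes B1=F, B2=F, B4=F, B5=S
input #3, k=8, x=4: outcomes B1=F, B2=T, B3=F
input #4, k=7, x=3: outcomes B1=F, B2=T, B3=F
input #5, k=4, x=4: outcomes B1=F, B2=T, B3=F
input #6, k=5, x=3: outcomes B1=F, B2=T, B3=F
input #7, k=4, x=6: outcomes B1=F, B2=T, B3=F
input #8, k=2, x=7: outcomes B1=F, B2=F, B4=T, B5=E, B6=S, B7=T
input #9, k=3, x=6: outcomes B1=F, B2=T, B3=F
pool-wide coverage (11 outcomes): B1=F, B2=T, B2=F, B3=F, B4=T, B4=F, B5=S, B5=E, B6=S, B6=E, B7=T
no size-1 subset reaches all 11 outcomes (best union: 6/11)
no size-2 subset reaches all 11 outcomes (best union: 8/11)
no size-3 subset reaches all 11 outcomes (best union: 10/11)
the canonical winner is {1, 2, 3, 8}: size 4, full 11-outcome coverage, earliest index list among size-4 covers
Answer: 4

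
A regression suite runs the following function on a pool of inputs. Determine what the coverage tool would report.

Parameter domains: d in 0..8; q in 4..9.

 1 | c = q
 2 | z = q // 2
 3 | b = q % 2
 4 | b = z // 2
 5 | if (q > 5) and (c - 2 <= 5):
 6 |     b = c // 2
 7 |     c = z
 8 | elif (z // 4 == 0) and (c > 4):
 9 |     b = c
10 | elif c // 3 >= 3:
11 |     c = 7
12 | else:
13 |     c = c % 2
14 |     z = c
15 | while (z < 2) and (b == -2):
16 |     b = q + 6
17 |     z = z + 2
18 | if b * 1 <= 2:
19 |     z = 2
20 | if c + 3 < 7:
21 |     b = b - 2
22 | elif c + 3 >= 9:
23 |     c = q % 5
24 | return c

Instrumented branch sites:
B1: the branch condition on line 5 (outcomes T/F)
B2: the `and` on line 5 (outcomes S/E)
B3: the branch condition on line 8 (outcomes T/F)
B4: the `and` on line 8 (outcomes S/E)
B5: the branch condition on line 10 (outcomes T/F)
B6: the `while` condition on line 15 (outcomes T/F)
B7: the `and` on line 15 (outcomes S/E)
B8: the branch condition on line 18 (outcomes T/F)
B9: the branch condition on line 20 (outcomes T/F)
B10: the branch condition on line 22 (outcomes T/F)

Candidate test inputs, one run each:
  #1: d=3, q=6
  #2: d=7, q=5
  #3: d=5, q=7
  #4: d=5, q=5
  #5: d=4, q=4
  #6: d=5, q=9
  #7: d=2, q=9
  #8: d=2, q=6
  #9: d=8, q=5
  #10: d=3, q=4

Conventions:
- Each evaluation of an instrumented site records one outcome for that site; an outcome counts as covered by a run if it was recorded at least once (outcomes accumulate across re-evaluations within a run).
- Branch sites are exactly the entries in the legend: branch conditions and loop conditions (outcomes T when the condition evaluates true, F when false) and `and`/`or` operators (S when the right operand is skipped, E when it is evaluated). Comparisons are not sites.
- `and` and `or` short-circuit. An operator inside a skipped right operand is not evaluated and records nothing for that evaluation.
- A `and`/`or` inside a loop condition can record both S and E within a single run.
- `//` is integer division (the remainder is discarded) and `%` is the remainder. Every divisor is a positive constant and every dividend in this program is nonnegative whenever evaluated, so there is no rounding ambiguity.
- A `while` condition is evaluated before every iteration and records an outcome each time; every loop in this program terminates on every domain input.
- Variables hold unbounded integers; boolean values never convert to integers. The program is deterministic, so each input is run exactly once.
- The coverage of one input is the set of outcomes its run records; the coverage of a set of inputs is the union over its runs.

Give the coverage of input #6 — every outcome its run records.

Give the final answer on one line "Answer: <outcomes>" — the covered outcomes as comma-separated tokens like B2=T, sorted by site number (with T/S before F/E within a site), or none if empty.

Event log for input #6 (d=5, q=9):
  B2->E, B1->F, B4->S, B3->F, B5->T, B7->S, B6->F, B8->T, B9->F, B10->T
collecting distinct outcomes: B1=F, B2=E, B3=F, B4=S, B5=T, B6=F, B7=S, B8=T, B9=F, B10=T

Answer: B1=F, B2=E, B3=F, B4=S, B5=T, B6=F, B7=S, B8=T, B9=F, B10=T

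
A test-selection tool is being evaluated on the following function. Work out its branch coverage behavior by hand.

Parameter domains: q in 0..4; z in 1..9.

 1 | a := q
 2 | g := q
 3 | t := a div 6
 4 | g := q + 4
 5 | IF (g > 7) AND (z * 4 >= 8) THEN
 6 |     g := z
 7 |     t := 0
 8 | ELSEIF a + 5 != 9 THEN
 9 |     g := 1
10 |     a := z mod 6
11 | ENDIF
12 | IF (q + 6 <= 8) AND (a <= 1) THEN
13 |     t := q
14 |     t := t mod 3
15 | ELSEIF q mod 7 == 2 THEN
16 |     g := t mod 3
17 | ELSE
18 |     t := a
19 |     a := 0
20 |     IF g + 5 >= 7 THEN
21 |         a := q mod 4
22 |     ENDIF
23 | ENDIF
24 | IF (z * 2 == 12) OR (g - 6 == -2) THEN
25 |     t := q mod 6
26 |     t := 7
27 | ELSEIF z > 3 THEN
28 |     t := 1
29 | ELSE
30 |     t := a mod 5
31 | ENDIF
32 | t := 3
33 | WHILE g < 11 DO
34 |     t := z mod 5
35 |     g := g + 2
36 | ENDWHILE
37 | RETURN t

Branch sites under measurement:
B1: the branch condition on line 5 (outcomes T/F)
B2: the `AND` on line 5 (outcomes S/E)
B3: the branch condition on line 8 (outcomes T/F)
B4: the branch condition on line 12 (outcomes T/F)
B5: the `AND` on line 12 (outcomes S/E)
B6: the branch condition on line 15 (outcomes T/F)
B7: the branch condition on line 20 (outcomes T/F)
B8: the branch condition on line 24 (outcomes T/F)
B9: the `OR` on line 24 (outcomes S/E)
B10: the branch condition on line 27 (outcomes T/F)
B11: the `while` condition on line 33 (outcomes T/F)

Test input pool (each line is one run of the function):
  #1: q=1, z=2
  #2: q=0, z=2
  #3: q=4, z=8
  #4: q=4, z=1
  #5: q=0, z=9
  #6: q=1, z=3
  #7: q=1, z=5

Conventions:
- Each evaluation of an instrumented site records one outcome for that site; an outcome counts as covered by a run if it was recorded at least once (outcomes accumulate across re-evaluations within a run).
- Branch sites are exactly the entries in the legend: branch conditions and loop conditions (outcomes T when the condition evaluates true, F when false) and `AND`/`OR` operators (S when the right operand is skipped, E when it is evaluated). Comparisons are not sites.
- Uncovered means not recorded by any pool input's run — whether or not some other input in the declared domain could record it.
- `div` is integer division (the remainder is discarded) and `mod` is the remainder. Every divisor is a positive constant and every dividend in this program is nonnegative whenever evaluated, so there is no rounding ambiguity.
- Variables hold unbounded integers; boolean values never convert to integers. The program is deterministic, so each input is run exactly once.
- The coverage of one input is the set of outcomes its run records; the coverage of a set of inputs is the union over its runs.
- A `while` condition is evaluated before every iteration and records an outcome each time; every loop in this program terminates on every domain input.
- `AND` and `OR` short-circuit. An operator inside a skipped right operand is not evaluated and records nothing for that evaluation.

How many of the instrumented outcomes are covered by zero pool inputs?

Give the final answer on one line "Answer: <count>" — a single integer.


#1 (q=1, z=2) -> covered: B1=F, B2=S, B3=T, B4=F, B5=E, B6=F, B7=F, B8=F, B9=E, B10=F, B11=T, B11=F
#2 (q=0, z=2) -> covered: B1=F, B2=S, B3=T, B4=F, B5=E, B6=F, B7=F, B8=F, B9=E, B10=F, B11=T, B11=F
#3 (q=4, z=8) -> covered: B1=T, B2=E, B4=F, B5=S, B6=F, B7=T, B8=F, B9=E, B10=T, B11=T, B11=F
#4 (q=4, z=1) -> covered: B1=F, B2=E, B3=F, B4=F, B5=S, B6=F, B7=T, B8=F, B9=E, B10=F, B11=T, B11=F
#5 (q=0, z=9) -> covered: B1=F, B2=S, B3=T, B4=F, B5=E, B6=F, B7=F, B8=F, B9=E, B10=T, B11=T, B11=F
#6 (q=1, z=3) -> covered: B1=F, B2=S, B3=T, B4=F, B5=E, B6=F, B7=F, B8=F, B9=E, B10=F, B11=T, B11=F
#7 (q=1, z=5) -> covered: B1=F, B2=S, B3=T, B4=F, B5=E, B6=F, B7=F, B8=F, B9=E, B10=T, B11=T, B11=F
union over the pool: B1=T, B1=F, B2=S, B2=E, B3=T, B3=F, B4=F, B5=S, B5=E, B6=F, B7=T, B7=F, B8=F, B9=E, B10=T, B10=F, B11=T, B11=F
uncovered (4 of 22): B4=T, B6=T, B8=T, B9=S
Answer: 4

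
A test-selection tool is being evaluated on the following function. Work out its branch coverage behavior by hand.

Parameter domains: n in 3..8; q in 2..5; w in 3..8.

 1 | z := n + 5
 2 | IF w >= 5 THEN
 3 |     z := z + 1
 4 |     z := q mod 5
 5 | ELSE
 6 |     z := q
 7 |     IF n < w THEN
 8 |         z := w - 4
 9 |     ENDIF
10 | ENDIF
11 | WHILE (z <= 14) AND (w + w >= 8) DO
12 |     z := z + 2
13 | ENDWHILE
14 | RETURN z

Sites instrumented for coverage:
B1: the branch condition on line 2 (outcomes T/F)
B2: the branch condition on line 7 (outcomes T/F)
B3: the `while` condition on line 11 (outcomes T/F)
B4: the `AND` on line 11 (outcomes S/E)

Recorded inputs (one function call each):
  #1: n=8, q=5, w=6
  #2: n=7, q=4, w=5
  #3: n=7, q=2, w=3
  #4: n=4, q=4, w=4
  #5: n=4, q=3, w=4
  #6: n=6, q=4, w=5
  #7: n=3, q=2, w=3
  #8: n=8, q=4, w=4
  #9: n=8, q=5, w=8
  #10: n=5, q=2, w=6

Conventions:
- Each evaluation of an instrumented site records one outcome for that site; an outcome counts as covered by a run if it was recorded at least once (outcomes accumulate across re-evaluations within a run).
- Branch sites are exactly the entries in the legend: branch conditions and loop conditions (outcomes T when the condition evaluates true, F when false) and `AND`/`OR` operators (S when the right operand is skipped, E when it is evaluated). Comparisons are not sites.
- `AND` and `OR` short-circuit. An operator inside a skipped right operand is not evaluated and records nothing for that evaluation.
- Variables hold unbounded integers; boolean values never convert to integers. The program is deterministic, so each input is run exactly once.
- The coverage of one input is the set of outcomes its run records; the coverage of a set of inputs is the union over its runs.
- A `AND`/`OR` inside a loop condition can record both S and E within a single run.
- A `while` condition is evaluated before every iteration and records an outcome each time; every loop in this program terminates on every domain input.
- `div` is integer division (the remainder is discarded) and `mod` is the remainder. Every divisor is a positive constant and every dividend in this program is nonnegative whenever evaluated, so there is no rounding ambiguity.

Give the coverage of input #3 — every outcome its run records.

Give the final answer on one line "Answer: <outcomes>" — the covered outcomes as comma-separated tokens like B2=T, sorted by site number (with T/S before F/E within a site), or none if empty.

Simulating input #3 (n=7, q=2, w=3) step by step:
  B1->F, B2->F, B4->E, B3->F
deduplicating events, the covered set is: B1=F, B2=F, B3=F, B4=E

Answer: B1=F, B2=F, B3=F, B4=E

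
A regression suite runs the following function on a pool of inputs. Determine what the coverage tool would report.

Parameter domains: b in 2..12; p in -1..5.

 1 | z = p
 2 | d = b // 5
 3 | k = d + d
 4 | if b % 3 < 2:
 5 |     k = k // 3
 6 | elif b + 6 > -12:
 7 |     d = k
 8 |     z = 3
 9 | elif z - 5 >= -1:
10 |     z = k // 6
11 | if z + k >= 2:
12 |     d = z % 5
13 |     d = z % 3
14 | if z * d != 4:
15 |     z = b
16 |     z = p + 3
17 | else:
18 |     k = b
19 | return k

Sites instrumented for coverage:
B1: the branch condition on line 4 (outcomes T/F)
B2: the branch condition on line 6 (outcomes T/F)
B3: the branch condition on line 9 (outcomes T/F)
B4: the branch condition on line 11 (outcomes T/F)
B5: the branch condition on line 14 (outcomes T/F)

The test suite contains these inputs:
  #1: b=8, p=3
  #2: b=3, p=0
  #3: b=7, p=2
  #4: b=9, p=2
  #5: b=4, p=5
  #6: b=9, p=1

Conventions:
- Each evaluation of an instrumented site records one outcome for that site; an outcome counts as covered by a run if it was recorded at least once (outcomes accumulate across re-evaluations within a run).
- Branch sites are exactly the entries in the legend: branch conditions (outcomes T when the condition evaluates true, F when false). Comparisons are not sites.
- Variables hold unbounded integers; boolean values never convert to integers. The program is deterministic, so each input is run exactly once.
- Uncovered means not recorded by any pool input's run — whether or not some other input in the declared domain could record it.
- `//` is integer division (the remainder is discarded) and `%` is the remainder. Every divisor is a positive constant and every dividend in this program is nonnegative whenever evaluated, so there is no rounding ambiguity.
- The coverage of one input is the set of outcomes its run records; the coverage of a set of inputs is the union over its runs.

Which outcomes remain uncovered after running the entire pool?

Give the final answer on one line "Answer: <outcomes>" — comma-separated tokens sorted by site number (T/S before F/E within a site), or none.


test 1 (b=8, p=3) fires B1->F, B2->T, B4->T, B5->T; hits B1=F, B2=T, B4=T, B5=T
test 2 (b=3, p=0) fires B1->T, B4->F, B5->T; hits B1=T, B4=F, B5=T
test 3 (b=7, p=2) fires B1->T, B4->T, B5->F; hits B1=T, B4=T, B5=F
test 4 (b=9, p=2) fires B1->T, B4->T, B5->F; hits B1=T, B4=T, B5=F
test 5 (b=4, p=5) fires B1->T, B4->T, B5->T; hits B1=T, B4=T, B5=T
test 6 (b=9, p=1) fires B1->T, B4->F, B5->T; hits B1=T, B4=F, B5=T
union over the pool: B1=T, B1=F, B2=T, B4=T, B4=F, B5=T, B5=F
uncovered (3 of 10): B2=F, B3=T, B3=F
Answer: B2=F, B3=T, B3=F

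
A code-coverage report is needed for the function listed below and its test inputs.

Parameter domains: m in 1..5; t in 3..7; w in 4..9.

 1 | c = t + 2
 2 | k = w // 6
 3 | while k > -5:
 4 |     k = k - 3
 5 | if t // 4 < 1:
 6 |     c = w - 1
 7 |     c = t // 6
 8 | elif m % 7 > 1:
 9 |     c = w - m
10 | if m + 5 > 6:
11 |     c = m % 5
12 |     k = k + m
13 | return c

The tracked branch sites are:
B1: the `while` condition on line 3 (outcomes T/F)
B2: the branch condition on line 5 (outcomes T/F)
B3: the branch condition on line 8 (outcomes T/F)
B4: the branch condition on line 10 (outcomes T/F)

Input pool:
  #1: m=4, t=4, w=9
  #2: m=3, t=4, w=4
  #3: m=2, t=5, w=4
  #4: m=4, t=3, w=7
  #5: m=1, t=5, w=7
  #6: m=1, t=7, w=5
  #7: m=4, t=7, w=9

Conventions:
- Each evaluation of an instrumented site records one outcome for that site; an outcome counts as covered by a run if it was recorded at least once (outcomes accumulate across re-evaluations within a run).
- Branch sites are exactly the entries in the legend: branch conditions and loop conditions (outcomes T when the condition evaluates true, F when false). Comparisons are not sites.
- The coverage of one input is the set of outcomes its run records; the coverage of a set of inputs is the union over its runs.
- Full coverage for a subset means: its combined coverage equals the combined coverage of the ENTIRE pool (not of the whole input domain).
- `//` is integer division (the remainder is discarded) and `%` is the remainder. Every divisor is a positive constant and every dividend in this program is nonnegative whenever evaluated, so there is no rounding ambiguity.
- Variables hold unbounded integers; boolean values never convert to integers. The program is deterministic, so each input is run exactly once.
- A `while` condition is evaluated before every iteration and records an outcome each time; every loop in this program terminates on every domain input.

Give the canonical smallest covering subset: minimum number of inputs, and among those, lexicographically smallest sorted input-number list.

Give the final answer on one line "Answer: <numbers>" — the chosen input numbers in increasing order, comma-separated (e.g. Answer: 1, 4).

#1 (m=4, t=4, w=9) -> covered: B1=T, B1=F, B2=F, B3=T, B4=T
#2 (m=3, t=4, w=4) -> covered: B1=T, B1=F, B2=F, B3=T, B4=T
#3 (m=2, t=5, w=4) -> covered: B1=T, B1=F, B2=F, B3=T, B4=T
#4 (m=4, t=3, w=7) -> covered: B1=T, B1=F, B2=T, B4=T
#5 (m=1, t=5, w=7) -> covered: B1=T, B1=F, B2=F, B3=F, B4=F
#6 (m=1, t=7, w=5) -> covered: B1=T, B1=F, B2=F, B3=F, B4=F
#7 (m=4, t=7, w=9) -> covered: B1=T, B1=F, B2=F, B3=T, B4=T
union over all inputs: B1=T, B1=F, B2=T, B2=F, B3=T, B3=F, B4=T, B4=F (8 outcomes)
no size-1 subset reaches all 8 outcomes (best union: 5/8)
no size-2 subset reaches all 8 outcomes (best union: 7/8)
size 3: inputs {1, 4, 5} cover all 8 outcomes, and no lexicographically smaller subset of this size does

Answer: 1, 4, 5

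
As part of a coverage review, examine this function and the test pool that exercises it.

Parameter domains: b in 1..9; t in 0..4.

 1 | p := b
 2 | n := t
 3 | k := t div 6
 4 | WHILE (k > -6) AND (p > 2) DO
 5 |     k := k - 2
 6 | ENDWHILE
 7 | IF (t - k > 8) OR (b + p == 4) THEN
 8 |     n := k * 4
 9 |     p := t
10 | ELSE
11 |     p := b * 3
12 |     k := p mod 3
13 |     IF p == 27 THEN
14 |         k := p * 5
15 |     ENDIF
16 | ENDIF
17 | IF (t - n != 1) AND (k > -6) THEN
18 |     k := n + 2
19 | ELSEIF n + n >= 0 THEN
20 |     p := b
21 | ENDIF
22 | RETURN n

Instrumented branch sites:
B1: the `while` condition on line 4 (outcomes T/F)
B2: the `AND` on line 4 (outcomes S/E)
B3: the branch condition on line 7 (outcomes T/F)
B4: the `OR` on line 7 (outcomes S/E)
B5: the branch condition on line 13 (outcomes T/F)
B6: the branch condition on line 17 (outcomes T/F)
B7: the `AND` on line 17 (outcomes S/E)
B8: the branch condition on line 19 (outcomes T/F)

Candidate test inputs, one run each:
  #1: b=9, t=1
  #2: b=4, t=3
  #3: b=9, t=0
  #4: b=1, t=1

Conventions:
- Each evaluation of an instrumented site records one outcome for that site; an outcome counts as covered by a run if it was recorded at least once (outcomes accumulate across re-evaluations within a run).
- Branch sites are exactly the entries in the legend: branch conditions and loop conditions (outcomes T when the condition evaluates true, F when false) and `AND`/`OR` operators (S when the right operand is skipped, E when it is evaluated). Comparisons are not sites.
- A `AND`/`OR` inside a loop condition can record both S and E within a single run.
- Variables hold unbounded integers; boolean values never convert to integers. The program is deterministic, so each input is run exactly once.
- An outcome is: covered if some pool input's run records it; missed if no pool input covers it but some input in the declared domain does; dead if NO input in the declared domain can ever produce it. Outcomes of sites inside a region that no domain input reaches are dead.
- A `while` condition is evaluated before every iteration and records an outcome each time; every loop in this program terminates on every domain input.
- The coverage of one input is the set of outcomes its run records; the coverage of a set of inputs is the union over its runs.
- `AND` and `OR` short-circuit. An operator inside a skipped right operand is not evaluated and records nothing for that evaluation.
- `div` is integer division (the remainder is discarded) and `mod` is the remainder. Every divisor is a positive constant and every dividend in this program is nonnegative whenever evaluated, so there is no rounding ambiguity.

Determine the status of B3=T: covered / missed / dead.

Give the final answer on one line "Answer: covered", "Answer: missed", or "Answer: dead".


B3=T is recorded by pool input(s) 2 -> covered
Answer: covered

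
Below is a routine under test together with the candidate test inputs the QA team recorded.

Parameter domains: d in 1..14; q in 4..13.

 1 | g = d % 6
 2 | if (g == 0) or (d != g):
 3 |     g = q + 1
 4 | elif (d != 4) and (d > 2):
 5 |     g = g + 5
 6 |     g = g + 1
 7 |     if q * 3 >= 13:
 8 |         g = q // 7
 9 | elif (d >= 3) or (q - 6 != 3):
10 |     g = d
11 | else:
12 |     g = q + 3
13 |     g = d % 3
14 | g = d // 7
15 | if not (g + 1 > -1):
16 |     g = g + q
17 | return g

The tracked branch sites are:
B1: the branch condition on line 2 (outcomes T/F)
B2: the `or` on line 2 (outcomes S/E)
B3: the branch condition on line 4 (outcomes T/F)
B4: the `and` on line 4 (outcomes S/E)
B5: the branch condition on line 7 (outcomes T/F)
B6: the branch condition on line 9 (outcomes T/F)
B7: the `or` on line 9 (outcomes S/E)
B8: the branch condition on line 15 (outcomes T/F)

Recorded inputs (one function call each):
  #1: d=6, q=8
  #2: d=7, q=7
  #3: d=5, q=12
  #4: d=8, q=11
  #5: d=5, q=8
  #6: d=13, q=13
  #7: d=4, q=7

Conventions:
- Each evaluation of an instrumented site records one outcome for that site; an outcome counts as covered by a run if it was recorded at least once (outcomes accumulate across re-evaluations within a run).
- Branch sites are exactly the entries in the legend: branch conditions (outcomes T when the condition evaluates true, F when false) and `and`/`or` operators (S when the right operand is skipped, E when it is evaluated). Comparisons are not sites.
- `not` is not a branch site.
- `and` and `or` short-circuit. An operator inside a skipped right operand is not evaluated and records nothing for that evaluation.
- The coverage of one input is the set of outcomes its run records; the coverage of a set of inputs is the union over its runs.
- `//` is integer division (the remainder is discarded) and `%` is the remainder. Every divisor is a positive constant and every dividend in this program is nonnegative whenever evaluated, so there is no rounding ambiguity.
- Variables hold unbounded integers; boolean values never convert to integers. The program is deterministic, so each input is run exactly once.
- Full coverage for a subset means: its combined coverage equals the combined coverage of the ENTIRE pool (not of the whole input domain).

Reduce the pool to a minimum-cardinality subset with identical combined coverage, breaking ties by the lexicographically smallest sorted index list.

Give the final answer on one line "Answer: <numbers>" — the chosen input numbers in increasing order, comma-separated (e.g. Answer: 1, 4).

#1 (d=6, q=8) -> B2->S, B1->T, B8->F; covered: B1=T, B2=S, B8=F
#2 (d=7, q=7) -> B2->E, B1->T, B8->F; covered: B1=T, B2=E, B8=F
#3 (d=5, q=12) -> B2->E, B1->F, B4->E, B3->T, B5->T, B8->F; covered: B1=F, B2=E, B3=T, B4=E, B5=T, B8=F
#4 (d=8, q=11) -> B2->E, B1->T, B8->F; covered: B1=T, B2=E, B8=F
#5 (d=5, q=8) -> B2->E, B1->F, B4->E, B3->T, B5->T, B8->F; covered: B1=F, B2=E, B3=T, B4=E, B5=T, B8=F
#6 (d=13, q=13) -> B2->E, B1->T, B8->F; covered: B1=T, B2=E, B8=F
#7 (d=4, q=7) -> B2->E, B1->F, B4->S, B3->F, B7->S, B6->T, B8->F; covered: B1=F, B2=E, B3=F, B4=S, B6=T, B7=S, B8=F
together the pool reaches 12 outcomes: B1=T, B1=F, B2=S, B2=E, B3=T, B3=F, B4=S, B4=E, B5=T, B6=T, B7=S, B8=F
every size-1 subset falls short of the 12 outcomes (best: 7/12)
every size-2 subset falls short of the 12 outcomes (best: 10/12)
size 3: inputs {1, 3, 7} cover all 12 outcomes, and no lexicographically smaller subset of this size does

Answer: 1, 3, 7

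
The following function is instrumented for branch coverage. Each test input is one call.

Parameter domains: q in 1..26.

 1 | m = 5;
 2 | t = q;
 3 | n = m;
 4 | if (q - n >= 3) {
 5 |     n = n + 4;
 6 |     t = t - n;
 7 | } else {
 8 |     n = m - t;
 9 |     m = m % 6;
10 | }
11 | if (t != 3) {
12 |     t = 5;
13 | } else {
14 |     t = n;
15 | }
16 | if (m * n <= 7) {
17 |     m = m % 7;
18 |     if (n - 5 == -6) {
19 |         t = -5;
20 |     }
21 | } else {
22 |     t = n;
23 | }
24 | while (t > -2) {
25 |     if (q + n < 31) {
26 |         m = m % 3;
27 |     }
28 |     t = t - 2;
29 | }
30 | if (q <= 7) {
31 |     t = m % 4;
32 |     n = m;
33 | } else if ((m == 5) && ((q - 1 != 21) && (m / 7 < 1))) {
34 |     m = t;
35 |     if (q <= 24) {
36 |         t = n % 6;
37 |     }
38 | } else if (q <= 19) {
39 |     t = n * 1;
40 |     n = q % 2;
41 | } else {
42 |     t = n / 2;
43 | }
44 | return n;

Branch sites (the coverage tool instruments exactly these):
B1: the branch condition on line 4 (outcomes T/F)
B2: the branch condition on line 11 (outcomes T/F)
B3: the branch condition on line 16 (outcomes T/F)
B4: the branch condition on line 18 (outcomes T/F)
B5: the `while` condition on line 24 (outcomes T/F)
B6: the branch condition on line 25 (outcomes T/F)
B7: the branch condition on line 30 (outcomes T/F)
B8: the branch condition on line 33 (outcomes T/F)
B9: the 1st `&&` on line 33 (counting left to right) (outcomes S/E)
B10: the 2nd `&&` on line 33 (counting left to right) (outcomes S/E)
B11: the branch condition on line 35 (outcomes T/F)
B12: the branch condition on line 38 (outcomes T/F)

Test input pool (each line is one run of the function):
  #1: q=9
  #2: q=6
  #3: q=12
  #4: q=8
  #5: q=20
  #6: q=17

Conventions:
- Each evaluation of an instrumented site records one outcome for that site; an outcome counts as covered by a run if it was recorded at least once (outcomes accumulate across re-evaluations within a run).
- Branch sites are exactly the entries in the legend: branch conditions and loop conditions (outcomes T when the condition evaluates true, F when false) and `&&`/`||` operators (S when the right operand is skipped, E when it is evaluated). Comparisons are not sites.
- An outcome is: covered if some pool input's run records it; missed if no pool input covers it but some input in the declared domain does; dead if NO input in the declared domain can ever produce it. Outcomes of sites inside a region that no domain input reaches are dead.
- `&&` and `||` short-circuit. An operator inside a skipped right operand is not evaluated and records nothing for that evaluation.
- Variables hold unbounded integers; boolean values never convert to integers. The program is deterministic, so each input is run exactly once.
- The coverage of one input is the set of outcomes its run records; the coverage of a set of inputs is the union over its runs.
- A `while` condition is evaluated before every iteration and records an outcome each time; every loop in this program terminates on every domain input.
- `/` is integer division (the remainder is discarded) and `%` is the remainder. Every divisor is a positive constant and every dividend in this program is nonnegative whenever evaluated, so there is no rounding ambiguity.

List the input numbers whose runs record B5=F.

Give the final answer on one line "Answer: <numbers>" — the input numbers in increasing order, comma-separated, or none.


input #1 (q=9): produces B5=F
input #2 (q=6): produces B5=F
input #3 (q=12): produces B5=F
input #4 (q=8): produces B5=F
input #5 (q=20): produces B5=F
input #6 (q=17): produces B5=F
Answer: 1, 2, 3, 4, 5, 6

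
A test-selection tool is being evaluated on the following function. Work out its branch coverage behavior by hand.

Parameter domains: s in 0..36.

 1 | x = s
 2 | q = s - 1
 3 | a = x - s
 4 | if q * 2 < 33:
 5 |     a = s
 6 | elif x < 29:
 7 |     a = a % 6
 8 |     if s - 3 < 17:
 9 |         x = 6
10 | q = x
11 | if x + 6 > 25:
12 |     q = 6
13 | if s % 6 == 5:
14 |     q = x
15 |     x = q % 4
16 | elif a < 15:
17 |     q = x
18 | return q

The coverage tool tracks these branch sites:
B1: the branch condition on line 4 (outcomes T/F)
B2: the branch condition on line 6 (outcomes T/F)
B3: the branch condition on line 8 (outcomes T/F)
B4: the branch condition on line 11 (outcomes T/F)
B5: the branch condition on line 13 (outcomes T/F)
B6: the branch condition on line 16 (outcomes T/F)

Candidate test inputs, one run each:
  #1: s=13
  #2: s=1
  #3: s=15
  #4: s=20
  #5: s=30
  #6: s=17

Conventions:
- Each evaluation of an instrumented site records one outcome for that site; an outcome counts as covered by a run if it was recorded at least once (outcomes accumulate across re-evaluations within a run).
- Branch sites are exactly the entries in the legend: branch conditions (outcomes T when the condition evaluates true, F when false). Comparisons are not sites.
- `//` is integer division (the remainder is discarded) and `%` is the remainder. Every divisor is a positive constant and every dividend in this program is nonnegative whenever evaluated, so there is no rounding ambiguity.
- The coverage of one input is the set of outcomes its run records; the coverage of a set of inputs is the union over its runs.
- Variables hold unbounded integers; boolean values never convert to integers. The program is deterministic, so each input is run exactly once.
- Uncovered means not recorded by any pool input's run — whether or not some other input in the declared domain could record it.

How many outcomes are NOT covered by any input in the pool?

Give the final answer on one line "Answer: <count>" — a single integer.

input #1, s=13: outcomes B1=T, B4=F, B5=F, B6=T
input #2, s=1: outcomes B1=T, B4=F, B5=F, B6=T
input #3, s=15: outcomes B1=T, B4=F, B5=F, B6=F
input #4, s=20: outcomes B1=F, B2=T, B3=F, B4=T, B5=F, B6=T
input #5, s=30: outcomes B1=F, B2=F, B4=T, B5=F, B6=T
input #6, s=17: outcomes B1=T, B4=F, B5=T
union over the pool: B1=T, B1=F, B2=T, B2=F, B3=F, B4=T, B4=F, B5=T, B5=F, B6=T, B6=F
uncovered (1 of 12): B3=T

Answer: 1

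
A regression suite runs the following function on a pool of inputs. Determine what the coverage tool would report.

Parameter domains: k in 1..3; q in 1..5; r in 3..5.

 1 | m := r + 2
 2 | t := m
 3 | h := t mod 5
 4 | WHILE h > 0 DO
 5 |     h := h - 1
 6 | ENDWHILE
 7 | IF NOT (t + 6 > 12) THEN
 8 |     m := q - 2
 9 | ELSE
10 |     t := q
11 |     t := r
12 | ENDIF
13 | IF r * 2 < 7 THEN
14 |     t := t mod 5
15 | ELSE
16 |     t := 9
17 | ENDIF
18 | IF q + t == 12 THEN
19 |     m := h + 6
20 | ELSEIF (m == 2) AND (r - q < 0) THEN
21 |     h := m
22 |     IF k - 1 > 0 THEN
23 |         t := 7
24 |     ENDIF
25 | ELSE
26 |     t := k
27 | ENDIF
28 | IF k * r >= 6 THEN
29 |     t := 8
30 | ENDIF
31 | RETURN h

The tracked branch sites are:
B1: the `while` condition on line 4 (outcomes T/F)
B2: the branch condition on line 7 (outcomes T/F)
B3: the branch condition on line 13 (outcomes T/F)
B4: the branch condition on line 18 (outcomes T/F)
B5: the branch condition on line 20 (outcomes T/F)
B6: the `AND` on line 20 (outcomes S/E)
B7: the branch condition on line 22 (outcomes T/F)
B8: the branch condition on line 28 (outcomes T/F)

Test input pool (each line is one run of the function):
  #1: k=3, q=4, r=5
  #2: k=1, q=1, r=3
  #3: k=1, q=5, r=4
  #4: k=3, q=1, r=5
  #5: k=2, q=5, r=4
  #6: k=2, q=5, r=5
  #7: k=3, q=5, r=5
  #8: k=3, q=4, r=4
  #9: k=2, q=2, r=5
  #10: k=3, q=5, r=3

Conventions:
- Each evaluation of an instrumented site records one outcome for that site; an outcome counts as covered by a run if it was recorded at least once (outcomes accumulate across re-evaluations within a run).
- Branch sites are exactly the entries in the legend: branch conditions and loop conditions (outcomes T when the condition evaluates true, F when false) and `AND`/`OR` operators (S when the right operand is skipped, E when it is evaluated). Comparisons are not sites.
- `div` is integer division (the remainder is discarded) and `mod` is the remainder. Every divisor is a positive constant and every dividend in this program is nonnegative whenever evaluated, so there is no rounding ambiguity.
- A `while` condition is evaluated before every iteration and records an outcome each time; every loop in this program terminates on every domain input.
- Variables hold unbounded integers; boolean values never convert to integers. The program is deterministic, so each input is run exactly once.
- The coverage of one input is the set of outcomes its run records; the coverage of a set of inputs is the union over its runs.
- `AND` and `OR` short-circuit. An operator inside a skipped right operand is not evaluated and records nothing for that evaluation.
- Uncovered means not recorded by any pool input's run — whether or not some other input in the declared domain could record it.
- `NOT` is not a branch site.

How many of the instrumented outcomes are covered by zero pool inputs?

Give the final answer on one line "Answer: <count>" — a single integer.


test 1 (k=3, q=4, r=5) fires B1->T, B1->T, B1->F, B2->F, B3->F, B4->F, B6->S, B5->F, B8->T; hits B1=T, B1=F, B2=F, B3=F, B4=F, B5=F, B6=S, B8=T
test 2 (k=1, q=1, r=3) fires B1->F, B2->T, B3->T, B4->F, B6->S, B5->F, B8->F; hits B1=F, B2=T, B3=T, B4=F, B5=F, B6=S, B8=F
test 3 (k=1, q=5, r=4) fires B1->T, B1->F, B2->T, B3->F, B4->F, B6->S, B5->F, B8->F; hits B1=T, B1=F, B2=T, B3=F, B4=F, B5=F, B6=S, B8=F
test 4 (k=3, q=1, r=5) fires B1->T, B1->T, B1->F, B2->F, B3->F, B4->F, B6->S, B5->F, B8->T; hits B1=T, B1=F, B2=F, B3=F, B4=F, B5=F, B6=S, B8=T
test 5 (k=2, q=5, r=4) fires B1->T, B1->F, B2->T, B3->F, B4->F, B6->S, B5->F, B8->T; hits B1=T, B1=F, B2=T, B3=F, B4=F, B5=F, B6=S, B8=T
test 6 (k=2, q=5, r=5) fires B1->T, B1->T, B1->F, B2->F, B3->F, B4->F, B6->S, B5->F, B8->T; hits B1=T, B1=F, B2=F, B3=F, B4=F, B5=F, B6=S, B8=T
test 7 (k=3, q=5, r=5) fires B1->T, B1->T, B1->F, B2->F, B3->F, B4->F, B6->S, B5->F, B8->T; hits B1=T, B1=F, B2=F, B3=F, B4=F, B5=F, B6=S, B8=T
test 8 (k=3, q=4, r=4) fires B1->T, B1->F, B2->T, B3->F, B4->F, B6->E, B5->F, B8->T; hits B1=T, B1=F, B2=T, B3=F, B4=F, B5=F, B6=E, B8=T
test 9 (k=2, q=2, r=5) fires B1->T, B1->T, B1->F, B2->F, B3->F, B4->F, B6->S, B5->F, B8->T; hits B1=T, B1=F, B2=F, B3=F, B4=F, B5=F, B6=S, B8=T
test 10 (k=3, q=5, r=3) fires B1->F, B2->T, B3->T, B4->F, B6->S, B5->F, B8->T; hits B1=F, B2=T, B3=T, B4=F, B5=F, B6=S, B8=T
union over the pool: B1=T, B1=F, B2=T, B2=F, B3=T, B3=F, B4=F, B5=F, B6=S, B6=E, B8=T, B8=F
uncovered (4 of 16): B4=T, B5=T, B7=T, B7=F
Answer: 4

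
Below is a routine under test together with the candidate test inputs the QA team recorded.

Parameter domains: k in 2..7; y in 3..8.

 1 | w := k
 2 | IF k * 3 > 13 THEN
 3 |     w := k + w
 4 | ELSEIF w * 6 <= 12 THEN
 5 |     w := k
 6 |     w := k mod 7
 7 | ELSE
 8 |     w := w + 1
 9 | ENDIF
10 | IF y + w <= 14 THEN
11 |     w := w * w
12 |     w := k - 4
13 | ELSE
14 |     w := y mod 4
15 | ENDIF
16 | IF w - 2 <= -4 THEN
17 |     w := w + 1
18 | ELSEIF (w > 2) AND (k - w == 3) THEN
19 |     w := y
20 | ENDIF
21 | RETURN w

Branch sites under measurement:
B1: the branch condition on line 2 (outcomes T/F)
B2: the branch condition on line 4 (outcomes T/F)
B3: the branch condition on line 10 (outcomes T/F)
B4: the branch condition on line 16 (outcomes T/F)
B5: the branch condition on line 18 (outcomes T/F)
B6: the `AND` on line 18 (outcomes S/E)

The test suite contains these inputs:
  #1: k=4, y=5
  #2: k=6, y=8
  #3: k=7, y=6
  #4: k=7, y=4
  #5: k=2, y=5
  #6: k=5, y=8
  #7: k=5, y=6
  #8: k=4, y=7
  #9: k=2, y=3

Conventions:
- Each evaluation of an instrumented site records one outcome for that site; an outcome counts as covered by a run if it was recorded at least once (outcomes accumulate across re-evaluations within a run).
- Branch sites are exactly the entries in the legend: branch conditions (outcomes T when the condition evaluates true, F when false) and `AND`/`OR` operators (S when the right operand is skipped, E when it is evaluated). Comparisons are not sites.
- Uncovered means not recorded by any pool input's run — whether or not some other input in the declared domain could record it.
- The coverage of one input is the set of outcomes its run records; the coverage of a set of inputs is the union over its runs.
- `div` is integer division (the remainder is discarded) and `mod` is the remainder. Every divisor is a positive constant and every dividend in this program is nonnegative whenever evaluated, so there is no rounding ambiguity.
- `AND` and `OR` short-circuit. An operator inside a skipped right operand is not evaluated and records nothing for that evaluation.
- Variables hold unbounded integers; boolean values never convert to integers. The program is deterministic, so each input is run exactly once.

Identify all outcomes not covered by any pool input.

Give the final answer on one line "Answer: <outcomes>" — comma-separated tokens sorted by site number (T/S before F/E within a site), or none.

input #1, k=4, y=5: events B1->F, B2->F, B3->T, B4->F, B6->S, B5->F; outcomes B1=F, B2=F, B3=T, B4=F, B5=F, B6=S
input #2, k=6, y=8: events B1->T, B3->F, B4->F, B6->S, B5->F; outcomes B1=T, B3=F, B4=F, B5=F, B6=S
input #3, k=7, y=6: events B1->T, B3->F, B4->F, B6->S, B5->F; outcomes B1=T, B3=F, B4=F, B5=F, B6=S
input #4, k=7, y=4: events B1->T, B3->F, B4->F, B6->S, B5->F; outcomes B1=T, B3=F, B4=F, B5=F, B6=S
input #5, k=2, y=5: events B1->F, B2->T, B3->T, B4->T; outcomes B1=F, B2=T, B3=T, B4=T
input #6, k=5, y=8: events B1->T, B3->F, B4->F, B6->S, B5->F; outcomes B1=T, B3=F, B4=F, B5=F, B6=S
input #7, k=5, y=6: events B1->T, B3->F, B4->F, B6->S, B5->F; outcomes B1=T, B3=F, B4=F, B5=F, B6=S
input #8, k=4, y=7: events B1->F, B2->F, B3->T, B4->F, B6->S, B5->F; outcomes B1=F, B2=F, B3=T, B4=F, B5=F, B6=S
input #9, k=2, y=3: events B1->F, B2->T, B3->T, B4->T; outcomes B1=F, B2=T, B3=T, B4=T
union over the pool: B1=T, B1=F, B2=T, B2=F, B3=T, B3=F, B4=T, B4=F, B5=F, B6=S
uncovered (2 of 12): B5=T, B6=E

Answer: B5=T, B6=E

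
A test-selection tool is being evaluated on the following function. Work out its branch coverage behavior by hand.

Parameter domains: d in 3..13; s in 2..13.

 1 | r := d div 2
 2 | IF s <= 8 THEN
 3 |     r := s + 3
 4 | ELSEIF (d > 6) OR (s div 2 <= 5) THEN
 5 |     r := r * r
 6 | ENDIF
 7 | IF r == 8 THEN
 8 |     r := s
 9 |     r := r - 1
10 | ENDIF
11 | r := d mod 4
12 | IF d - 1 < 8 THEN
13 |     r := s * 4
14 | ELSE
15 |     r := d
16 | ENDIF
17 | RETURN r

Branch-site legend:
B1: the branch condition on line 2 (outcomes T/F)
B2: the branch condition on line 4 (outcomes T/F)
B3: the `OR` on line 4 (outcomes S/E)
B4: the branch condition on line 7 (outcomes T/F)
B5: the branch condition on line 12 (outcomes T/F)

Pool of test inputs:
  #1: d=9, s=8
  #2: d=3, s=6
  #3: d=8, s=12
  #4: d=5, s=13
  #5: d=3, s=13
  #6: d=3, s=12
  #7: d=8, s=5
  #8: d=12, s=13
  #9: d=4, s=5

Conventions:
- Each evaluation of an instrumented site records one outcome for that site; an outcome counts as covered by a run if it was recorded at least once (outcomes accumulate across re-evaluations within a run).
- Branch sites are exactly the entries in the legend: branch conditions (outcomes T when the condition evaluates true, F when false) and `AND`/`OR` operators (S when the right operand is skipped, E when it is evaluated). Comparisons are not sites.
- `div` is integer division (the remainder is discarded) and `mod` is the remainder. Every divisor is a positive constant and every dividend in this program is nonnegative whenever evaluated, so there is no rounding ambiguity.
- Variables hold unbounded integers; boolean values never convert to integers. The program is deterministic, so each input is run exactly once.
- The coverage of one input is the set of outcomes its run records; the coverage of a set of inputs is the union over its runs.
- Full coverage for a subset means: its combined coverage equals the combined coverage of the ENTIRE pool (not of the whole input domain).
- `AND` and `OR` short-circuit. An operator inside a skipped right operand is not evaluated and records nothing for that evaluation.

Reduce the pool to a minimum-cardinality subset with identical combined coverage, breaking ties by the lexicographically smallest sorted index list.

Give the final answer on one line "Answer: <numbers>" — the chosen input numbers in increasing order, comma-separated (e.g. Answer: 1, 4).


#1 (d=9, s=8) -> B1->T, B4->F, B5->F; covered: B1=T, B4=F, B5=F
#2 (d=3, s=6) -> B1->T, B4->F, B5->T; covered: B1=T, B4=F, B5=T
#3 (d=8, s=12) -> B1->F, B3->S, B2->T, B4->F, B5->T; covered: B1=F, B2=T, B3=S, B4=F, B5=T
#4 (d=5, s=13) -> B1->F, B3->E, B2->F, B4->F, B5->T; covered: B1=F, B2=F, B3=E, B4=F, B5=T
#5 (d=3, s=13) -> B1->F, B3->E, B2->F, B4->F, B5->T; covered: B1=F, B2=F, B3=E, B4=F, B5=T
#6 (d=3, s=12) -> B1->F, B3->E, B2->F, B4->F, B5->T; covered: B1=F, B2=F, B3=E, B4=F, B5=T
#7 (d=8, s=5) -> B1->T, B4->T, B5->T; covered: B1=T, B4=T, B5=T
#8 (d=12, s=13) -> B1->F, B3->S, B2->T, B4->F, B5->F; covered: B1=F, B2=T, B3=S, B4=F, B5=F
#9 (d=4, s=5) -> B1->T, B4->T, B5->T; covered: B1=T, B4=T, B5=T
together the pool reaches 10 outcomes: B1=T, B1=F, B2=T, B2=F, B3=S, B3=E, B4=T, B4=F, B5=T, B5=F
no size-1 subset reaches all 10 outcomes (best union: 5/10)
no size-2 subset reaches all 10 outcomes (best union: 8/10)
at size 3, {4, 7, 8} reaches all 10 outcomes; every lexicographically earlier size-3 subset fails
Answer: 4, 7, 8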